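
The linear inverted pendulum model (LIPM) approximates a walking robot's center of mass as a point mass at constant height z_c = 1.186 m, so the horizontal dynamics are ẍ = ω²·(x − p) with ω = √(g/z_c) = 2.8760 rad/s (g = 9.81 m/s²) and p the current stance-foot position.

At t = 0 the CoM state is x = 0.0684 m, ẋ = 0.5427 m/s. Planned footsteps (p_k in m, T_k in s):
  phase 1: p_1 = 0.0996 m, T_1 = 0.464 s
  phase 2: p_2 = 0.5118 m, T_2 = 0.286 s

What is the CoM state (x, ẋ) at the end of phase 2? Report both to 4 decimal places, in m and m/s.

phase 1: p=0.0996, T=0.464, ωT=1.334464, cosh=2.030629, sinh=1.767330; start (x,ẋ)=(0.068400, 0.542700) → end (x,ẋ)=(0.369739, 0.943438)
phase 2: p=0.5118, T=0.286, ωT=0.822536, cosh=1.357791, sinh=0.918474; start (x,ẋ)=(0.369739, 0.943438) → end (x,ẋ)=(0.620205, 0.905732)

x = 0.6202, ẋ = 0.9057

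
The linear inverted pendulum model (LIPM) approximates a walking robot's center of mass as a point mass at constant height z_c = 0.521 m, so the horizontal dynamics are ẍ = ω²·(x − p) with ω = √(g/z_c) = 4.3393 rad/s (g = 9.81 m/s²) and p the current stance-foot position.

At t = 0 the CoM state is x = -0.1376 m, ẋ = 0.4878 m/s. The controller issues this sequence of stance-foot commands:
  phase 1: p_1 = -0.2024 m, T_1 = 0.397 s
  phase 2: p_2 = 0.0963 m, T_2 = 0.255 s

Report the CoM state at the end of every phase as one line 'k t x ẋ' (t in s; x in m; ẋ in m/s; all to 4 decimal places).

1 0.3970 0.2895 2.1715
2 0.6520 1.0942 4.7711

phase 1: p=-0.2024, T=0.397, ωT=1.722702, cosh=2.889111, sinh=2.710528; start (x,ẋ)=(-0.137600, 0.487800) → end (x,ẋ)=(0.289517, 2.171473)
phase 2: p=0.0963, T=0.255, ωT=1.106521, cosh=1.677265, sinh=1.346557; start (x,ẋ)=(0.289517, 2.171473) → end (x,ẋ)=(1.094220, 4.771122)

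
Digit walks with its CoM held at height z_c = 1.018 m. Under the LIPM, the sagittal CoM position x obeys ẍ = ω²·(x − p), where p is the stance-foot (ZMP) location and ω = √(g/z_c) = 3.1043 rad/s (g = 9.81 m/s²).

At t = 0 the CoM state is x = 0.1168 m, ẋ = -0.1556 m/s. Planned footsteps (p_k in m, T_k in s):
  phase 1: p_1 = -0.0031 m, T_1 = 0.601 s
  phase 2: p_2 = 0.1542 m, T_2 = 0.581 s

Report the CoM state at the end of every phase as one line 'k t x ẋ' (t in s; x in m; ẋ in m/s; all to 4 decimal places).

1 0.6010 0.2354 0.6588
2 1.1820 1.0343 2.7992

phase 1: p=-0.0031, T=0.601, ωT=1.865684, cosh=3.307573, sinh=3.152782; start (x,ẋ)=(0.116800, -0.155600) → end (x,ẋ)=(0.235448, 0.658825)
phase 2: p=0.1542, T=0.581, ωT=1.803598, cosh=3.118080, sinh=2.953375; start (x,ẋ)=(0.235448, 0.658825) → end (x,ẋ)=(1.034331, 2.799162)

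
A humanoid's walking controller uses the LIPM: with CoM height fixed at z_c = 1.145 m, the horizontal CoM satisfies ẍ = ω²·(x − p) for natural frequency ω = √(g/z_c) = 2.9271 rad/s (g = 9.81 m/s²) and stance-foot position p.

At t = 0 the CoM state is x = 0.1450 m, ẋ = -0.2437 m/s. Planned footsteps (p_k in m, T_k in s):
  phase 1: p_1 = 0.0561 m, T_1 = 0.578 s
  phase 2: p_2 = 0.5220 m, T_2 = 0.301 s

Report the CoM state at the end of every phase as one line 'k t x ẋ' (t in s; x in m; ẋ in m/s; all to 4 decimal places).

1 0.5780 0.0873 -0.0016
2 0.8790 -0.0932 -1.2741

phase 1: p=0.0561, T=0.578, ωT=1.691864, cosh=2.806883, sinh=2.622708; start (x,ẋ)=(0.145000, -0.243700) → end (x,ẋ)=(0.087275, -0.001559)
phase 2: p=0.5220, T=0.301, ωT=0.881057, cosh=1.413897, sinh=0.999552; start (x,ẋ)=(0.087275, -0.001559) → end (x,ẋ)=(-0.093189, -1.274119)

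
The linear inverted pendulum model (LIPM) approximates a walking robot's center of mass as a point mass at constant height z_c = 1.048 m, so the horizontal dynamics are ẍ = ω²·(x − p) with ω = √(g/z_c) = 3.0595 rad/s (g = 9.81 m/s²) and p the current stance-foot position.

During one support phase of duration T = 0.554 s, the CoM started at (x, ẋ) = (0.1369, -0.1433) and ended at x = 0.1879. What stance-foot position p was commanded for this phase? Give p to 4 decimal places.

p = 0.0409

ωT = 3.0595·0.554 = 1.694963; cosh(ωT) = 2.815025, sinh(ωT) = 2.631419
x(T) = p + (x₀−p)·cosh(ωT) + (ẋ₀/ω)·sinh(ωT) ⇒ p·(1 − cosh) = x(T) − x₀·cosh − (ẋ₀/ω)·sinh
numerator   = 0.1879 − (0.1369)·2.815025 − (-0.1433/3.0595)·2.631419 = -0.074227
denominator = 1 − 2.815025 = -1.815025
p = -0.074227 / -1.815025 = 0.0409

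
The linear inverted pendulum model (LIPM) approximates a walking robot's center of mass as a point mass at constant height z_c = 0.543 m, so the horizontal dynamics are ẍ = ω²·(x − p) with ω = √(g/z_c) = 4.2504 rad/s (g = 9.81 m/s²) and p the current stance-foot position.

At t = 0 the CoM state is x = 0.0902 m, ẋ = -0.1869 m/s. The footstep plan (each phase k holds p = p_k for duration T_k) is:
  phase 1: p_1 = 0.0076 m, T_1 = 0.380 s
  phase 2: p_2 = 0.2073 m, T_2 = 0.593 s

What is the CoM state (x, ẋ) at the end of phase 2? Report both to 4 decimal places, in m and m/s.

x = 0.1664, ẋ = -0.1143

phase 1: p=0.0076, T=0.380, ωT=1.615152, cosh=2.613756, sinh=2.414896; start (x,ẋ)=(0.090200, -0.186900) → end (x,ẋ)=(0.117308, 0.359318)
phase 2: p=0.2073, T=0.593, ωT=2.520487, cosh=6.257537, sinh=6.177116; start (x,ẋ)=(0.117308, 0.359318) → end (x,ẋ)=(0.166367, -0.114323)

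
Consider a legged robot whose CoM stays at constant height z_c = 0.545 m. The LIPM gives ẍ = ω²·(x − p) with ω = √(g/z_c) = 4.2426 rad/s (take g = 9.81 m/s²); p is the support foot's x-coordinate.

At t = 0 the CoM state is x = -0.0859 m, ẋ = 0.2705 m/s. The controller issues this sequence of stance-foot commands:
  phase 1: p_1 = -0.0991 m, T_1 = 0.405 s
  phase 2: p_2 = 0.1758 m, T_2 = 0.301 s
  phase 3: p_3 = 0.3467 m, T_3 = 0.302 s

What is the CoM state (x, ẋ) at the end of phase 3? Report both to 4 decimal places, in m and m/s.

x = 0.9994, ẋ = 3.0638

phase 1: p=-0.0991, T=0.405, ωT=1.718253, cosh=2.877080, sinh=2.697701; start (x,ẋ)=(-0.085900, 0.270500) → end (x,ẋ)=(0.110878, 0.929328)
phase 2: p=0.1758, T=0.301, ωT=1.277023, cosh=1.932407, sinh=1.653540; start (x,ẋ)=(0.110878, 0.929328) → end (x,ẋ)=(0.412546, 1.340389)
phase 3: p=0.3467, T=0.302, ωT=1.281265, cosh=1.939439, sinh=1.661754; start (x,ẋ)=(0.412546, 1.340389) → end (x,ẋ)=(0.999412, 3.063829)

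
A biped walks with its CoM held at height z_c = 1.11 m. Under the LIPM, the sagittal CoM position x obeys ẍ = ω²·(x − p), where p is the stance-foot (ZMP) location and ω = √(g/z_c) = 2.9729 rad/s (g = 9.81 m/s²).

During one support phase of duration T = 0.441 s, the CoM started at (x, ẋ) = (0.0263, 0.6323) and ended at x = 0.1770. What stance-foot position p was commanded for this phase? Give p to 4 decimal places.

p = 0.2437

ωT = 2.9729·0.441 = 1.311049; cosh(ωT) = 1.989800, sinh(ωT) = 1.720263
x(T) = p + (x₀−p)·cosh(ωT) + (ẋ₀/ω)·sinh(ωT) ⇒ p·(1 − cosh) = x(T) − x₀·cosh − (ẋ₀/ω)·sinh
numerator   = 0.1770 − (0.0263)·1.989800 − (0.6323/2.9729)·1.720263 = -0.241211
denominator = 1 − 1.989800 = -0.989800
p = -0.241211 / -0.989800 = 0.2437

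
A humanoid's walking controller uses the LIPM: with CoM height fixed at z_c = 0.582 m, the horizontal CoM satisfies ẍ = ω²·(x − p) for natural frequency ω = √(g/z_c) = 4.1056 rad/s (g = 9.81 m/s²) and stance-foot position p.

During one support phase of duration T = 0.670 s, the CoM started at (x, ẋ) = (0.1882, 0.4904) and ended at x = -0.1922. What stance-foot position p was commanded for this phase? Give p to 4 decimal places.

ωT = 4.1056·0.670 = 2.750752; cosh(ωT) = 7.859140, sinh(ωT) = 7.795260
x(T) = p + (x₀−p)·cosh(ωT) + (ẋ₀/ω)·sinh(ωT) ⇒ p·(1 − cosh) = x(T) − x₀·cosh − (ẋ₀/ω)·sinh
numerator   = -0.1922 − (0.1882)·7.859140 − (0.4904/4.1056)·7.795260 = -2.602407
denominator = 1 − 7.859140 = -6.859140
p = -2.602407 / -6.859140 = 0.3794

p = 0.3794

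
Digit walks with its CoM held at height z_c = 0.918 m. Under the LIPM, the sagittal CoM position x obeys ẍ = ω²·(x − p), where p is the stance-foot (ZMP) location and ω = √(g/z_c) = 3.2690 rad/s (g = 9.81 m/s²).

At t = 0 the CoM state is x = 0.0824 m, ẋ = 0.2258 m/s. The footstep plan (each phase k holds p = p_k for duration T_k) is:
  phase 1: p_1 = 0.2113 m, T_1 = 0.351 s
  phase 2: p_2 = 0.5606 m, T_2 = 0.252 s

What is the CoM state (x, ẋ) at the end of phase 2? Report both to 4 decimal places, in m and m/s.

x = -0.1426, ẋ = -1.7077

phase 1: p=0.2113, T=0.351, ωT=1.147419, cosh=1.733754, sinh=1.416299; start (x,ẋ)=(0.082400, 0.225800) → end (x,ẋ)=(0.085647, -0.205310)
phase 2: p=0.5606, T=0.252, ωT=0.823788, cosh=1.358942, sinh=0.920175; start (x,ẋ)=(0.085647, -0.205310) → end (x,ẋ)=(-0.142625, -1.707687)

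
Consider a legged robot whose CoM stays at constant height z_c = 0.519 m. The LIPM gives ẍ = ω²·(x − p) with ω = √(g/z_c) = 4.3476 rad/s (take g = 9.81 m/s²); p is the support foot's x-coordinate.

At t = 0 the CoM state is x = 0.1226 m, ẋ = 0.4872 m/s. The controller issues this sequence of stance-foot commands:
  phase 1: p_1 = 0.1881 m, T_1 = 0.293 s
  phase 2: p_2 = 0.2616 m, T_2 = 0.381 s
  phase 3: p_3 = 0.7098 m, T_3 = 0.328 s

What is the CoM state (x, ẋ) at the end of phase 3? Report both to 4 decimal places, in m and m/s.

phase 1: p=0.1881, T=0.293, ωT=1.273847, cosh=1.927165, sinh=1.647412; start (x,ẋ)=(0.122600, 0.487200) → end (x,ẋ)=(0.246483, 0.469785)
phase 2: p=0.2616, T=0.381, ωT=1.656436, cosh=2.715708, sinh=2.524890; start (x,ẋ)=(0.246483, 0.469785) → end (x,ẋ)=(0.493376, 1.109853)
phase 3: p=0.7098, T=0.328, ωT=1.426013, cosh=2.201168, sinh=1.960903; start (x,ẋ)=(0.493376, 1.109853) → end (x,ẋ)=(0.733992, 0.597907)

x = 0.7340, ẋ = 0.5979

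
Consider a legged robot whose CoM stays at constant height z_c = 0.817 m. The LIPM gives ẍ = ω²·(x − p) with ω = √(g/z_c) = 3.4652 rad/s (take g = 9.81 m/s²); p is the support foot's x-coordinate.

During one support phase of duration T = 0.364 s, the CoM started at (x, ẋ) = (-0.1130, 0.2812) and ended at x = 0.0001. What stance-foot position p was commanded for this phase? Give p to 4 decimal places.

p = -0.0924

ωT = 3.4652·0.364 = 1.261333; cosh(ωT) = 1.906700, sinh(ωT) = 1.623424
x(T) = p + (x₀−p)·cosh(ωT) + (ẋ₀/ω)·sinh(ωT) ⇒ p·(1 − cosh) = x(T) − x₀·cosh − (ẋ₀/ω)·sinh
numerator   = 0.0001 − (-0.1130)·1.906700 − (0.2812/3.4652)·1.623424 = 0.083817
denominator = 1 − 1.906700 = -0.906700
p = 0.083817 / -0.906700 = -0.0924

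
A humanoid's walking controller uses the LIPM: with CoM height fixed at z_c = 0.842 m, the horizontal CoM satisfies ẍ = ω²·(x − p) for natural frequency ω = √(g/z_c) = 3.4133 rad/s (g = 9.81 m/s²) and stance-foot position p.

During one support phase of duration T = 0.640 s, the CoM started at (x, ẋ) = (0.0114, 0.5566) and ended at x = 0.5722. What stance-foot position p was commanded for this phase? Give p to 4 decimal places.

p = 0.0556

ωT = 3.4133·0.640 = 2.184512; cosh(ωT) = 4.499422, sinh(ωT) = 4.386889
x(T) = p + (x₀−p)·cosh(ωT) + (ẋ₀/ω)·sinh(ωT) ⇒ p·(1 − cosh) = x(T) − x₀·cosh − (ẋ₀/ω)·sinh
numerator   = 0.5722 − (0.0114)·4.499422 − (0.5566/3.4133)·4.386889 = -0.194455
denominator = 1 − 4.499422 = -3.499422
p = -0.194455 / -3.499422 = 0.0556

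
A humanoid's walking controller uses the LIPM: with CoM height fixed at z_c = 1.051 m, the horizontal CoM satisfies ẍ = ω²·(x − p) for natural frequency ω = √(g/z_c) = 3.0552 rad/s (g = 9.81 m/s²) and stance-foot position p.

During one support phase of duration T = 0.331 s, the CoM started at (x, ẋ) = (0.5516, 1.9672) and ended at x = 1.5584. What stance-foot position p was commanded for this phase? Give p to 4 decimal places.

ωT = 3.0552·0.331 = 1.011271; cosh(ωT) = 1.556425, sinh(ωT) = 1.192669
x(T) = p + (x₀−p)·cosh(ωT) + (ẋ₀/ω)·sinh(ωT) ⇒ p·(1 − cosh) = x(T) − x₀·cosh − (ẋ₀/ω)·sinh
numerator   = 1.5584 − (0.5516)·1.556425 − (1.9672/3.0552)·1.192669 = -0.068066
denominator = 1 − 1.556425 = -0.556425
p = -0.068066 / -0.556425 = 0.1223

p = 0.1223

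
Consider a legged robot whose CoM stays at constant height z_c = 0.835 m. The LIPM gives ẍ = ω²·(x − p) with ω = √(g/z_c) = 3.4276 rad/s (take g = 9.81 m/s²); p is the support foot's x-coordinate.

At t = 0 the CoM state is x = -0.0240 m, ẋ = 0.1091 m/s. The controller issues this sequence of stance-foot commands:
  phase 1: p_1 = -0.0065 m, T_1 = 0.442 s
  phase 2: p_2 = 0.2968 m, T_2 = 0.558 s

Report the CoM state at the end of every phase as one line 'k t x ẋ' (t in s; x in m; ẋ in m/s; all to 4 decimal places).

1 0.4420 0.0207 0.1303
2 1.0000 -0.5325 -2.6834

phase 1: p=-0.0065, T=0.442, ωT=1.514999, cosh=2.384613, sinh=2.164805; start (x,ẋ)=(-0.024000, 0.109100) → end (x,ẋ)=(0.020675, 0.130310)
phase 2: p=0.2968, T=0.558, ωT=1.912601, cosh=3.459185, sinh=3.311490; start (x,ẋ)=(0.020675, 0.130310) → end (x,ẋ)=(-0.532473, -2.683384)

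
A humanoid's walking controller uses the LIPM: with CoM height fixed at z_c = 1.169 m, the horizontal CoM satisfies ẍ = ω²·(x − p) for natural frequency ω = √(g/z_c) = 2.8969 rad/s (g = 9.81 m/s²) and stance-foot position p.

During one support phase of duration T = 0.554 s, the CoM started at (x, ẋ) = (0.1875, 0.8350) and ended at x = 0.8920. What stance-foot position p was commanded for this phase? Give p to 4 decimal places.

p = 0.1773

ωT = 2.8969·0.554 = 1.604883; cosh(ωT) = 2.589094, sinh(ωT) = 2.388181
x(T) = p + (x₀−p)·cosh(ωT) + (ẋ₀/ω)·sinh(ωT) ⇒ p·(1 − cosh) = x(T) − x₀·cosh − (ẋ₀/ω)·sinh
numerator   = 0.8920 − (0.1875)·2.589094 − (0.8350/2.8969)·2.388181 = -0.281822
denominator = 1 − 2.589094 = -1.589094
p = -0.281822 / -1.589094 = 0.1773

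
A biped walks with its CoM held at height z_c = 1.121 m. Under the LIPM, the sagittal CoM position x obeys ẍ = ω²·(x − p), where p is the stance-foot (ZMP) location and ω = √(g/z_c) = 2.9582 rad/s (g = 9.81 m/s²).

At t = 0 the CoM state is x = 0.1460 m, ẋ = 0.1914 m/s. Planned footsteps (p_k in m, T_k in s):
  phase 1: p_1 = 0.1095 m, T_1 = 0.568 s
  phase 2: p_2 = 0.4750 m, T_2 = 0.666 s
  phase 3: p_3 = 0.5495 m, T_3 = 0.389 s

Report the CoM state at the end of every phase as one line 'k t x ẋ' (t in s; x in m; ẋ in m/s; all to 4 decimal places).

phase 1: p=0.1095, T=0.568, ωT=1.680258, cosh=2.776632, sinh=2.590306; start (x,ẋ)=(0.146000, 0.191400) → end (x,ẋ)=(0.378444, 0.811134)
phase 2: p=0.4750, T=0.666, ωT=1.970161, cosh=3.655633, sinh=3.516199; start (x,ẋ)=(0.378444, 0.811134) → end (x,ẋ)=(1.086162, 1.960867)
phase 3: p=0.5495, T=0.389, ωT=1.150740, cosh=1.738466, sinh=1.422064; start (x,ẋ)=(1.086162, 1.960867) → end (x,ẋ)=(2.425096, 5.666505)

1 0.5680 0.3784 0.8111
2 1.2340 1.0862 1.9609
3 1.6230 2.4251 5.6665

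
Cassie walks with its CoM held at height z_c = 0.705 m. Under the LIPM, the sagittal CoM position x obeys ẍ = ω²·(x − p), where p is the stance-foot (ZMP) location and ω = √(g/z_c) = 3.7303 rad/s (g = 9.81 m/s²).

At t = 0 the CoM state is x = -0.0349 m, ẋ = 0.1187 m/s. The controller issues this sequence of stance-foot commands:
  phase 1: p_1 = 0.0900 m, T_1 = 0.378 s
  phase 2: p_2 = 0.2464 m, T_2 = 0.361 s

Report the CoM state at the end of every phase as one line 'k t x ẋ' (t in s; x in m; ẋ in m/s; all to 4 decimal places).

phase 1: p=0.0900, T=0.378, ωT=1.410053, cosh=2.170152, sinh=1.926022; start (x,ẋ)=(-0.034900, 0.118700) → end (x,ẋ)=(-0.119765, -0.639764)
phase 2: p=0.2464, T=0.361, ωT=1.346638, cosh=2.052297, sinh=1.792183; start (x,ẋ)=(-0.119765, -0.639764) → end (x,ẋ)=(-0.812447, -3.760939)

1 0.3780 -0.1198 -0.6398
2 0.7390 -0.8124 -3.7609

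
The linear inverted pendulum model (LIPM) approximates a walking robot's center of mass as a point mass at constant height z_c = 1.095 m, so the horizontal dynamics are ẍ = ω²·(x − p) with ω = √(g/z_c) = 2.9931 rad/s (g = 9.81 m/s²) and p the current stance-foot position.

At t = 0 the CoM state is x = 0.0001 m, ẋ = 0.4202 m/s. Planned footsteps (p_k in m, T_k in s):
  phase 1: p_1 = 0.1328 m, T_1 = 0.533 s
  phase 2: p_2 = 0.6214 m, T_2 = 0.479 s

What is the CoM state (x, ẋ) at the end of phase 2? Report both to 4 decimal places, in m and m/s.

x = -0.3886, ẋ = -2.6348

phase 1: p=0.1328, T=0.533, ωT=1.595322, cosh=2.566380, sinh=2.363537; start (x,ẋ)=(0.000100, 0.420200) → end (x,ẋ)=(0.124057, 0.139633)
phase 2: p=0.6214, T=0.479, ωT=1.433695, cosh=2.216297, sinh=1.977871; start (x,ẋ)=(0.124057, 0.139633) → end (x,ẋ)=(-0.388588, -2.634783)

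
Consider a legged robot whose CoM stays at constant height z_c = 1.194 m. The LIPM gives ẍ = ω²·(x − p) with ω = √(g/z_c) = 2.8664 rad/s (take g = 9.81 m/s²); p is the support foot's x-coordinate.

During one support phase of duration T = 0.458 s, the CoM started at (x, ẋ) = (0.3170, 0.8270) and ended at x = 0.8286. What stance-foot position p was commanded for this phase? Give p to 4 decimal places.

ωT = 2.8664·0.458 = 1.312811; cosh(ωT) = 1.992835, sinh(ωT) = 1.723772
x(T) = p + (x₀−p)·cosh(ωT) + (ẋ₀/ω)·sinh(ωT) ⇒ p·(1 − cosh) = x(T) − x₀·cosh − (ẋ₀/ω)·sinh
numerator   = 0.8286 − (0.3170)·1.992835 − (0.8270/2.8664)·1.723772 = -0.300463
denominator = 1 − 1.992835 = -0.992835
p = -0.300463 / -0.992835 = 0.3026

p = 0.3026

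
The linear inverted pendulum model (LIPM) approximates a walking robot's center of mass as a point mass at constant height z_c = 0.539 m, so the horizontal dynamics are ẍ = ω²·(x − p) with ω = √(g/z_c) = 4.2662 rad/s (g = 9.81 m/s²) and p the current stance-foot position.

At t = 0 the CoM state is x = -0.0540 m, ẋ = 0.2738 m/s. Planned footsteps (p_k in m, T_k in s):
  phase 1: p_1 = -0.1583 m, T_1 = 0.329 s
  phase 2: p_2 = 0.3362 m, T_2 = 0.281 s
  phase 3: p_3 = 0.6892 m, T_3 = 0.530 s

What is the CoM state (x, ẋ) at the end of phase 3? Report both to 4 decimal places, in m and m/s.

phase 1: p=-0.1583, T=0.329, ωT=1.403580, cosh=2.157729, sinh=1.912014; start (x,ẋ)=(-0.054000, 0.273800) → end (x,ẋ)=(0.189462, 1.441565)
phase 2: p=0.3362, T=0.281, ωT=1.198802, cosh=1.808849, sinh=1.507294; start (x,ẋ)=(0.189462, 1.441565) → end (x,ẋ)=(0.580093, 1.663987)
phase 3: p=0.6892, T=0.530, ωT=2.261086, cosh=4.848870, sinh=4.744632; start (x,ẋ)=(0.580093, 1.663987) → end (x,ẋ)=(2.010750, 5.859967)

x = 2.0108, ẋ = 5.8600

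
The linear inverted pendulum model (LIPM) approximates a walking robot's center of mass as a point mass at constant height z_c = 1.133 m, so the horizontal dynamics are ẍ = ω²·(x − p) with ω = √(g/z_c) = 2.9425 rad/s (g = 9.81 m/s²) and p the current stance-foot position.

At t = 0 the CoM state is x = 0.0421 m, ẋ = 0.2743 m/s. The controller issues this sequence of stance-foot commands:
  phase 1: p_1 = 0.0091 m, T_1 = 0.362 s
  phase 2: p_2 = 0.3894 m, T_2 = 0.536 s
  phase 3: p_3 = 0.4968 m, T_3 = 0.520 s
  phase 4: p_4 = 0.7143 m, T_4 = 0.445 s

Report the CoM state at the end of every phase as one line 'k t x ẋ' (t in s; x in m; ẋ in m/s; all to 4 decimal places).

1 0.3620 0.1818 0.5693
2 0.8980 0.3139 0.0215
3 1.4180 0.0707 -1.1327
4 1.8630 -1.2255 -5.5024

phase 1: p=0.0091, T=0.362, ωT=1.065185, cosh=1.623020, sinh=1.278356; start (x,ẋ)=(0.042100, 0.274300) → end (x,ẋ)=(0.181828, 0.569326)
phase 2: p=0.3894, T=0.536, ωT=1.577180, cosh=2.523920, sinh=2.317364; start (x,ẋ)=(0.181828, 0.569326) → end (x,ẋ)=(0.313877, 0.021533)
phase 3: p=0.4968, T=0.520, ωT=1.530100, cosh=2.417576, sinh=2.201062; start (x,ẋ)=(0.313877, 0.021533) → end (x,ẋ)=(0.070677, -1.132666)
phase 4: p=0.7143, T=0.445, ωT=1.309412, cosh=1.986988, sinh=1.717009; start (x,ẋ)=(0.070677, -1.132666) → end (x,ẋ)=(-1.225505, -5.502370)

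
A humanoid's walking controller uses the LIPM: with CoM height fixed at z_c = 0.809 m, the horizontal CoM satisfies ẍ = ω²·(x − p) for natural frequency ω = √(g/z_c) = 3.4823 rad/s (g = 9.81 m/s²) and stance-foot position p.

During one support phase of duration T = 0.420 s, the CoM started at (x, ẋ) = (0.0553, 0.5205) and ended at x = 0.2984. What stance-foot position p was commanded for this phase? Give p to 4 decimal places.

p = 0.1041

ωT = 3.4823·0.420 = 1.462566; cosh(ωT) = 2.274332, sinh(ωT) = 2.042691
x(T) = p + (x₀−p)·cosh(ωT) + (ẋ₀/ω)·sinh(ωT) ⇒ p·(1 − cosh) = x(T) − x₀·cosh − (ẋ₀/ω)·sinh
numerator   = 0.2984 − (0.0553)·2.274332 − (0.5205/3.4823)·2.042691 = -0.132692
denominator = 1 − 2.274332 = -1.274332
p = -0.132692 / -1.274332 = 0.1041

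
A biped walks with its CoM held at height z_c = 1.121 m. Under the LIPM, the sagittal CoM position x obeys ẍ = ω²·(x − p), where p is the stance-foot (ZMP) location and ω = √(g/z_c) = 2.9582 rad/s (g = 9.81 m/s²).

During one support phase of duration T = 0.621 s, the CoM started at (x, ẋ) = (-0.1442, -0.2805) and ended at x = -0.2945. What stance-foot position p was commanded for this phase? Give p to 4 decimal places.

ωT = 2.9582·0.621 = 1.837042; cosh(ωT) = 3.218615, sinh(ωT) = 3.059327
x(T) = p + (x₀−p)·cosh(ωT) + (ẋ₀/ω)·sinh(ωT) ⇒ p·(1 − cosh) = x(T) − x₀·cosh − (ẋ₀/ω)·sinh
numerator   = -0.2945 − (-0.1442)·3.218615 − (-0.2805/2.9582)·3.059327 = 0.459713
denominator = 1 − 3.218615 = -2.218615
p = 0.459713 / -2.218615 = -0.2072

p = -0.2072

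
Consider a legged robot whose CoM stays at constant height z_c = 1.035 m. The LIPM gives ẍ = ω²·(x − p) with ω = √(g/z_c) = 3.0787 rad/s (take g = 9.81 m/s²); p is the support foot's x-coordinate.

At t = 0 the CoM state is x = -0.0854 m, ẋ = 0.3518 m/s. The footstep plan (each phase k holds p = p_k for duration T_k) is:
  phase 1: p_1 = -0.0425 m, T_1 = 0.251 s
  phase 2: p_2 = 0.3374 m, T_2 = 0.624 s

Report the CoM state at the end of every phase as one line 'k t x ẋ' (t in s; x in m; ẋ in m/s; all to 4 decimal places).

phase 1: p=-0.0425, T=0.251, ωT=0.772754, cosh=1.313731, sinh=0.851991; start (x,ẋ)=(-0.085400, 0.351800) → end (x,ẋ)=(-0.001503, 0.349643)
phase 2: p=0.3374, T=0.624, ωT=1.921109, cosh=3.487485, sinh=3.341041; start (x,ẋ)=(-0.001503, 0.349643) → end (x,ẋ)=(-0.465082, -2.266602)

1 0.2510 -0.0015 0.3496
2 0.8750 -0.4651 -2.2666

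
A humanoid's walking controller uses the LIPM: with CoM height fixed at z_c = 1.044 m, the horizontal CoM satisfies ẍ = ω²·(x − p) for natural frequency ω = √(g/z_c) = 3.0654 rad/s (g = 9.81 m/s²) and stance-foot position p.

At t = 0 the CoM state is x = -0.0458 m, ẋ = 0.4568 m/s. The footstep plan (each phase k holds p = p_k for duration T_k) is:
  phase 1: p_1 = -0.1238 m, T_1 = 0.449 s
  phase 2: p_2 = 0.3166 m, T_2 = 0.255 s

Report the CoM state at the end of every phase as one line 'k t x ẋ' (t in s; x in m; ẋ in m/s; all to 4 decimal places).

1 0.4490 0.3168 1.4055
2 0.7040 0.7129 1.8577

phase 1: p=-0.1238, T=0.449, ωT=1.376365, cosh=2.106486, sinh=1.853991; start (x,ẋ)=(-0.045800, 0.456800) → end (x,ẋ)=(0.316784, 1.405534)
phase 2: p=0.3166, T=0.255, ωT=0.781677, cosh=1.321386, sinh=0.863748; start (x,ẋ)=(0.316784, 1.405534) → end (x,ẋ)=(0.712885, 1.857741)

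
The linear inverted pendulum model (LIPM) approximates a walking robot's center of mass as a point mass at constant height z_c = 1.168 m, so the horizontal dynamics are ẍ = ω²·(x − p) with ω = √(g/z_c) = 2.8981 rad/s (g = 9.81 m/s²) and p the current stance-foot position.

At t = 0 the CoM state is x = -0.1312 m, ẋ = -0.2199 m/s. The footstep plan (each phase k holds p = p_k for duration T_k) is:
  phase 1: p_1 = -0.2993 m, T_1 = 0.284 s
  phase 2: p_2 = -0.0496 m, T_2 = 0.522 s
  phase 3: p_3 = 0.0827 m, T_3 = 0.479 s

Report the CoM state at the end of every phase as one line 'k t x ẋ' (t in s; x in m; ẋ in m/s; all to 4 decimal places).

1 0.2840 -0.1407 0.1491
2 0.8060 -0.1553 -0.2154
3 1.2850 -0.5636 -1.7548

phase 1: p=-0.2993, T=0.284, ωT=0.823060, cosh=1.358272, sinh=0.919187; start (x,ẋ)=(-0.131200, -0.219900) → end (x,ẋ)=(-0.140720, 0.149117)
phase 2: p=-0.0496, T=0.522, ωT=1.512808, cosh=2.379876, sinh=2.159585; start (x,ẋ)=(-0.140720, 0.149117) → end (x,ẋ)=(-0.155336, -0.215412)
phase 3: p=0.0827, T=0.479, ωT=1.388190, cosh=2.128558, sinh=1.879031; start (x,ẋ)=(-0.155336, -0.215412) → end (x,ẋ)=(-0.563640, -1.754771)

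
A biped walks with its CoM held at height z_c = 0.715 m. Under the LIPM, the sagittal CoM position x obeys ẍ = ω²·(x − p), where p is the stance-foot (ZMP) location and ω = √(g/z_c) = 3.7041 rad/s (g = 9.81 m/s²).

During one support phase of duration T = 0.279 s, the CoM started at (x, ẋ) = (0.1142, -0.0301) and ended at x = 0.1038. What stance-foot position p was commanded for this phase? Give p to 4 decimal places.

ωT = 3.7041·0.279 = 1.033444; cosh(ωT) = 1.583254, sinh(ωT) = 1.227475
x(T) = p + (x₀−p)·cosh(ωT) + (ẋ₀/ω)·sinh(ωT) ⇒ p·(1 − cosh) = x(T) − x₀·cosh − (ẋ₀/ω)·sinh
numerator   = 0.1038 − (0.1142)·1.583254 − (-0.0301/3.7041)·1.227475 = -0.067033
denominator = 1 − 1.583254 = -0.583254
p = -0.067033 / -0.583254 = 0.1149

p = 0.1149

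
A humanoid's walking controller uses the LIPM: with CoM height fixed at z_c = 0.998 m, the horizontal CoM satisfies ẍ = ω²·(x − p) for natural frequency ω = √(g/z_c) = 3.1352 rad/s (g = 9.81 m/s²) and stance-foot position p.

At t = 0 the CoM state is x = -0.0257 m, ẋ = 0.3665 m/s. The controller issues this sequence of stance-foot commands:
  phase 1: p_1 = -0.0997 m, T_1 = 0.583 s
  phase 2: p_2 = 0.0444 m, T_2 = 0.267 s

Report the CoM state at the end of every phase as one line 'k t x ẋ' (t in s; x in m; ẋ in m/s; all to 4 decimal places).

phase 1: p=-0.0997, T=0.583, ωT=1.827822, cosh=3.190542, sinh=3.029779; start (x,ẋ)=(-0.025700, 0.366500) → end (x,ẋ)=(0.490577, 1.872257)
phase 2: p=0.0444, T=0.267, ωT=0.837098, cosh=1.371310, sinh=0.938345; start (x,ẋ)=(0.490577, 1.872257) → end (x,ẋ)=(1.216601, 3.880052)

1 0.5830 0.4906 1.8723
2 0.8500 1.2166 3.8801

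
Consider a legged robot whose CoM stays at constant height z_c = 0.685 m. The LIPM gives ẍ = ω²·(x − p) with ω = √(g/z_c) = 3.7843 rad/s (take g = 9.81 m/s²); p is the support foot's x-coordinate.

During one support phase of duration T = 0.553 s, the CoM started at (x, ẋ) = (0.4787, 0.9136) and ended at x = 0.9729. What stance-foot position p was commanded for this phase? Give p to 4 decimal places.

p = 0.6294

ωT = 3.7843·0.553 = 2.092718; cosh(ωT) = 4.115135, sinh(ωT) = 3.991784
x(T) = p + (x₀−p)·cosh(ωT) + (ẋ₀/ω)·sinh(ωT) ⇒ p·(1 − cosh) = x(T) − x₀·cosh − (ẋ₀/ω)·sinh
numerator   = 0.9729 − (0.4787)·4.115135 − (0.9136/3.7843)·3.991784 = -1.960706
denominator = 1 − 4.115135 = -3.115135
p = -1.960706 / -3.115135 = 0.6294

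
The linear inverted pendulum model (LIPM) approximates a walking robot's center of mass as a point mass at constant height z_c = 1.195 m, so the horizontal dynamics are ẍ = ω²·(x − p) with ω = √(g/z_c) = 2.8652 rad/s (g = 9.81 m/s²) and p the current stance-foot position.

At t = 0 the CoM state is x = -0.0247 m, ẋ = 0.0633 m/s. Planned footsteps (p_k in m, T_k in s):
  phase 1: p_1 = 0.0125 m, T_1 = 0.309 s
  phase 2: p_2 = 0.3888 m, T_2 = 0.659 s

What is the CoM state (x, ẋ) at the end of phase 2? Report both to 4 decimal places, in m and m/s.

phase 1: p=0.0125, T=0.309, ωT=0.885347, cosh=1.418198, sinh=1.005627; start (x,ẋ)=(-0.024700, 0.063300) → end (x,ẋ)=(-0.018040, -0.017413)
phase 2: p=0.3888, T=0.659, ωT=1.888167, cosh=3.379297, sinh=3.227948; start (x,ẋ)=(-0.018040, -0.017413) → end (x,ẋ)=(-1.005651, -3.821592)

x = -1.0057, ẋ = -3.8216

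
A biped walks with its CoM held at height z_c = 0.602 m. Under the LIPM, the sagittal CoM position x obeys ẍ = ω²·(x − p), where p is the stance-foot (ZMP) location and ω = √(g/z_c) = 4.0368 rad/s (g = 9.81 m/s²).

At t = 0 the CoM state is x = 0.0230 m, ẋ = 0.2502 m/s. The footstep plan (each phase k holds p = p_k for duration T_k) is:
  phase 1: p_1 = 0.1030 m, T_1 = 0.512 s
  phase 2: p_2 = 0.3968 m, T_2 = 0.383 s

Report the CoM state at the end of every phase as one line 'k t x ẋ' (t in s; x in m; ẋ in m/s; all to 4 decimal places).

phase 1: p=0.1030, T=0.512, ωT=2.066842, cosh=4.013209, sinh=3.886624; start (x,ẋ)=(0.023000, 0.250200) → end (x,ẋ)=(0.022835, -0.251057)
phase 2: p=0.3968, T=0.383, ωT=1.546094, cosh=2.453092, sinh=2.240013; start (x,ẋ)=(0.022835, -0.251057) → end (x,ẋ)=(-0.659881, -3.997435)

1 0.5120 0.0228 -0.2511
2 0.8950 -0.6599 -3.9974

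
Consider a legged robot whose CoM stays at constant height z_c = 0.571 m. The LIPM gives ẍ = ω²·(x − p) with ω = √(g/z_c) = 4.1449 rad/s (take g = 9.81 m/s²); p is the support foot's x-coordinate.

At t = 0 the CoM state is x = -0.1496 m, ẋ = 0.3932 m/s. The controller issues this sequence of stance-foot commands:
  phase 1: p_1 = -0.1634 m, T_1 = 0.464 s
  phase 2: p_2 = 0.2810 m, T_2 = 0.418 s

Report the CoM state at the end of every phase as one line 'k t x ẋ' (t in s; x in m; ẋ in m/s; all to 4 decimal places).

1 0.4640 0.2025 1.5656
2 0.8820 1.0866 3.6737

phase 1: p=-0.1634, T=0.464, ωT=1.923234, cosh=3.494592, sinh=3.348458; start (x,ẋ)=(-0.149600, 0.393200) → end (x,ẋ)=(0.202472, 1.565604)
phase 2: p=0.2810, T=0.418, ωT=1.732568, cosh=2.915994, sinh=2.739165; start (x,ẋ)=(0.202472, 1.565604) → end (x,ẋ)=(1.086645, 3.673721)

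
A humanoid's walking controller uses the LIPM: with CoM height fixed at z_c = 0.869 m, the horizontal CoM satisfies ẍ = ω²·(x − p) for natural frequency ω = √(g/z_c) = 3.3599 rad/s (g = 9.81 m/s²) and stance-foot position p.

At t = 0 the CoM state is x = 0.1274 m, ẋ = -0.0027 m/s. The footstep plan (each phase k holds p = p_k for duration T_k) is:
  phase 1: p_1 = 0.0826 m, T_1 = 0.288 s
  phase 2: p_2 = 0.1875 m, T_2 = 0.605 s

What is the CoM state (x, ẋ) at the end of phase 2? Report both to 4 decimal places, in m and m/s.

x = 0.2233, ẋ = 0.1589

phase 1: p=0.0826, T=0.288, ωT=0.967651, cosh=1.505865, sinh=1.125891; start (x,ẋ)=(0.127400, -0.002700) → end (x,ẋ)=(0.149158, 0.165407)
phase 2: p=0.1875, T=0.605, ωT=2.032739, cosh=3.882975, sinh=3.751999; start (x,ẋ)=(0.149158, 0.165407) → end (x,ẋ)=(0.223329, 0.158920)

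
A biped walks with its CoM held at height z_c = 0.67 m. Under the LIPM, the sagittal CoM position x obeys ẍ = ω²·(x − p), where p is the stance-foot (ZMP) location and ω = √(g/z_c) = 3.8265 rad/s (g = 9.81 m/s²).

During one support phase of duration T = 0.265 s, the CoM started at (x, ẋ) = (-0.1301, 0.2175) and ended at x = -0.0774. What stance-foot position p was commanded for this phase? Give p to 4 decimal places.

p = -0.1027

ωT = 3.8265·0.265 = 1.014023; cosh(ωT) = 1.559712, sinh(ωT) = 1.196955
x(T) = p + (x₀−p)·cosh(ωT) + (ẋ₀/ω)·sinh(ωT) ⇒ p·(1 − cosh) = x(T) − x₀·cosh − (ẋ₀/ω)·sinh
numerator   = -0.0774 − (-0.1301)·1.559712 − (0.2175/3.8265)·1.196955 = 0.057483
denominator = 1 − 1.559712 = -0.559712
p = 0.057483 / -0.559712 = -0.1027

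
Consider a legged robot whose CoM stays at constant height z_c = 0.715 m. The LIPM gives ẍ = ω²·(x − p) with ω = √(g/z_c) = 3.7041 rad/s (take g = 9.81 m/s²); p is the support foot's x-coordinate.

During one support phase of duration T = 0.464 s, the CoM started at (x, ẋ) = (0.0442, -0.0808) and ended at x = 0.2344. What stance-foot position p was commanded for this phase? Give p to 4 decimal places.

ωT = 3.7041·0.464 = 1.718702; cosh(ωT) = 2.878293, sinh(ωT) = 2.698994
x(T) = p + (x₀−p)·cosh(ωT) + (ẋ₀/ω)·sinh(ωT) ⇒ p·(1 − cosh) = x(T) − x₀·cosh − (ẋ₀/ω)·sinh
numerator   = 0.2344 − (0.0442)·2.878293 − (-0.0808/3.7041)·2.698994 = 0.166054
denominator = 1 − 2.878293 = -1.878293
p = 0.166054 / -1.878293 = -0.0884

p = -0.0884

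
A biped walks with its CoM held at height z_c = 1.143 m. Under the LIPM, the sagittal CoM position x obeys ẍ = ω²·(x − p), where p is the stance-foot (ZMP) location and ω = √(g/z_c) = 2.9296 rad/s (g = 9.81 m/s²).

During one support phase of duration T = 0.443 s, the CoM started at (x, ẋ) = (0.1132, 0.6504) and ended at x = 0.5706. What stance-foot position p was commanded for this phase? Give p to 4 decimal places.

ωT = 2.9296·0.443 = 1.297813; cosh(ωT) = 1.967204, sinh(ωT) = 1.694076
x(T) = p + (x₀−p)·cosh(ωT) + (ẋ₀/ω)·sinh(ωT) ⇒ p·(1 − cosh) = x(T) − x₀·cosh − (ẋ₀/ω)·sinh
numerator   = 0.5706 − (0.1132)·1.967204 − (0.6504/2.9296)·1.694076 = -0.028189
denominator = 1 − 1.967204 = -0.967204
p = -0.028189 / -0.967204 = 0.0291

p = 0.0291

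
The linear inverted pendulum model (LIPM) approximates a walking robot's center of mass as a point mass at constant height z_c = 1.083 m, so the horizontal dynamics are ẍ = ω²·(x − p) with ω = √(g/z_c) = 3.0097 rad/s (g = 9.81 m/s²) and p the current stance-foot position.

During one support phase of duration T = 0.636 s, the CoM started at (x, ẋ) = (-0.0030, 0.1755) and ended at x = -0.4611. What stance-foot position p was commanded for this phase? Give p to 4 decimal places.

p = 0.2614

ωT = 3.0097·0.636 = 1.914169; cosh(ωT) = 3.464383, sinh(ωT) = 3.316919
x(T) = p + (x₀−p)·cosh(ωT) + (ẋ₀/ω)·sinh(ωT) ⇒ p·(1 − cosh) = x(T) − x₀·cosh − (ẋ₀/ω)·sinh
numerator   = -0.4611 − (-0.0030)·3.464383 − (0.1755/3.0097)·3.316919 = -0.644121
denominator = 1 − 3.464383 = -2.464383
p = -0.644121 / -2.464383 = 0.2614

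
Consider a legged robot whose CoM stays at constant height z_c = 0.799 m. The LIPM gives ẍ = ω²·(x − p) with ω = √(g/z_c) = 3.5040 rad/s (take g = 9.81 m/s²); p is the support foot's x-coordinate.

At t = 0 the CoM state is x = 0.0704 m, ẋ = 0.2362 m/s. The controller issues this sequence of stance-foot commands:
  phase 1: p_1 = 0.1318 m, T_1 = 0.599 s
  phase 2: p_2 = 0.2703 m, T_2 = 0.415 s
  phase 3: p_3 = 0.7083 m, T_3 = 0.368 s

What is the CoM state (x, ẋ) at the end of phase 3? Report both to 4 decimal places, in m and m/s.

x = -0.8476, ẋ = -4.9944

phase 1: p=0.1318, T=0.599, ωT=2.098896, cosh=4.139876, sinh=4.017284; start (x,ẋ)=(0.070400, 0.236200) → end (x,ẋ)=(0.148411, 0.113538)
phase 2: p=0.2703, T=0.415, ωT=1.454160, cosh=2.257241, sinh=2.023645; start (x,ẋ)=(0.148411, 0.113538) → end (x,ẋ)=(0.060739, -0.608012)
phase 3: p=0.7083, T=0.368, ωT=1.289472, cosh=1.953143, sinh=1.677726; start (x,ẋ)=(0.060739, -0.608012) → end (x,ẋ)=(-0.847597, -4.994386)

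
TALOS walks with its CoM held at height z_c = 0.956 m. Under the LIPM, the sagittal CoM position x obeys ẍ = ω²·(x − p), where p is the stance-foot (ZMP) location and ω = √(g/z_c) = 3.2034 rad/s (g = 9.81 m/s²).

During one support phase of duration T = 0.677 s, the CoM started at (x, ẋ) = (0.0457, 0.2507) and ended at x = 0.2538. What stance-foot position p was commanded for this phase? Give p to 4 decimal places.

p = 0.0835

ωT = 3.2034·0.677 = 2.168702; cosh(ωT) = 4.430624, sinh(ωT) = 4.316298
x(T) = p + (x₀−p)·cosh(ωT) + (ẋ₀/ω)·sinh(ωT) ⇒ p·(1 − cosh) = x(T) − x₀·cosh − (ẋ₀/ω)·sinh
numerator   = 0.2538 − (0.0457)·4.430624 − (0.2507/3.2034)·4.316298 = -0.286476
denominator = 1 − 4.430624 = -3.430624
p = -0.286476 / -3.430624 = 0.0835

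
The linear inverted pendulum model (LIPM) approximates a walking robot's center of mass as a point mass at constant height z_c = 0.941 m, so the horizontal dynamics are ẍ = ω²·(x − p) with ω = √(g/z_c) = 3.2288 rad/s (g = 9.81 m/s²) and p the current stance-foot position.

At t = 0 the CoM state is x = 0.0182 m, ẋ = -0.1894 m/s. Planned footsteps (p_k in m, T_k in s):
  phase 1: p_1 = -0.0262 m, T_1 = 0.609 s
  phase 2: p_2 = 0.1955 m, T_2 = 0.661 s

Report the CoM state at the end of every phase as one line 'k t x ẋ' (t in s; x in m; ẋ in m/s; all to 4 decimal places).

phase 1: p=-0.0262, T=0.609, ωT=1.966339, cosh=3.642221, sinh=3.502253; start (x,ẋ)=(0.018200, -0.189400) → end (x,ẋ)=(-0.069926, -0.187758)
phase 2: p=0.1955, T=0.661, ωT=2.134237, cosh=4.284465, sinh=4.166130; start (x,ẋ)=(-0.069926, -0.187758) → end (x,ẋ)=(-1.183973, -4.374848)

1 0.6090 -0.0699 -0.1878
2 1.2700 -1.1840 -4.3748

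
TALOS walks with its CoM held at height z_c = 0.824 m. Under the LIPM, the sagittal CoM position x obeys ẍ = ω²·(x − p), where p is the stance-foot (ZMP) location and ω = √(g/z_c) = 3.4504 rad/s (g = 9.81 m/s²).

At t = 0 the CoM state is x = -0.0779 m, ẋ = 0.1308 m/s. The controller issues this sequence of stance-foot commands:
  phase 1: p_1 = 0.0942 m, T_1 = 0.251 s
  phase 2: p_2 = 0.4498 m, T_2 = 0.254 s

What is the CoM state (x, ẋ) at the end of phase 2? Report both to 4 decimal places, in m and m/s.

x = -0.4529, ẋ = -2.4771

phase 1: p=0.0942, T=0.251, ωT=0.866050, cosh=1.399056, sinh=0.978446; start (x,ẋ)=(-0.077900, 0.130800) → end (x,ẋ)=(-0.109486, -0.398018)
phase 2: p=0.4498, T=0.254, ωT=0.876402, cosh=1.409259, sinh=0.992981; start (x,ẋ)=(-0.109486, -0.398018) → end (x,ẋ)=(-0.452923, -2.477126)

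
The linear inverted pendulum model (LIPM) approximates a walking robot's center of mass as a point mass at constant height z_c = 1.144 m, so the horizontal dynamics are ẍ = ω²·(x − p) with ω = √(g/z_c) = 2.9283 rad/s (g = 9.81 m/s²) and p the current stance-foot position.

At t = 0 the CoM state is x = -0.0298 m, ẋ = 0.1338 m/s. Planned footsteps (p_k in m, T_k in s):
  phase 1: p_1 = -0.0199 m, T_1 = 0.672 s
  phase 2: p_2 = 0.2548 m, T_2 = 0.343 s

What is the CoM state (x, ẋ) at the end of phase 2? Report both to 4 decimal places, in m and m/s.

phase 1: p=-0.0199, T=0.672, ωT=1.967818, cosh=3.647403, sinh=3.507641; start (x,ẋ)=(-0.029800, 0.133800) → end (x,ẋ)=(0.104262, 0.386335)
phase 2: p=0.2548, T=0.343, ωT=1.004407, cosh=1.548275, sinh=1.182013; start (x,ẋ)=(0.104262, 0.386335) → end (x,ẋ)=(0.177671, 0.077098)

x = 0.1777, ẋ = 0.0771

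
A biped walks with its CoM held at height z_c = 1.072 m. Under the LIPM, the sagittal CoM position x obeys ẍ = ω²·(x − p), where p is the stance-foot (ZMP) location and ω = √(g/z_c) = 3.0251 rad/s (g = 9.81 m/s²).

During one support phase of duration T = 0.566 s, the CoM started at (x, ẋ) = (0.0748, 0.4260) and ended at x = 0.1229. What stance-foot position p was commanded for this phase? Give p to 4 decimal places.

ωT = 3.0251·0.566 = 1.712207; cosh(ωT) = 2.860821, sinh(ωT) = 2.680354
x(T) = p + (x₀−p)·cosh(ωT) + (ẋ₀/ω)·sinh(ωT) ⇒ p·(1 − cosh) = x(T) − x₀·cosh − (ẋ₀/ω)·sinh
numerator   = 0.1229 − (0.0748)·2.860821 − (0.4260/3.0251)·2.680354 = -0.468542
denominator = 1 − 2.860821 = -1.860821
p = -0.468542 / -1.860821 = 0.2518

p = 0.2518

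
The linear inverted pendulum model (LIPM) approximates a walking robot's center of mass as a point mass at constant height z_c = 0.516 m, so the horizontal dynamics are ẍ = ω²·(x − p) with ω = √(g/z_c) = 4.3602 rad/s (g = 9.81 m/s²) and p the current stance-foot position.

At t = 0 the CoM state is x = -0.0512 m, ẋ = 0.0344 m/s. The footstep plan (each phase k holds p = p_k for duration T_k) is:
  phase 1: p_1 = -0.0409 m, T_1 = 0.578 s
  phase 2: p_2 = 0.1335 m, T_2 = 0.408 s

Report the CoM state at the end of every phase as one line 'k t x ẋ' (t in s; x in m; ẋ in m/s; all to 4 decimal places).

1 0.5780 -0.0566 -0.0621
2 0.9860 -0.4866 -2.5745

phase 1: p=-0.0409, T=0.578, ωT=2.520196, cosh=6.255736, sinh=6.175292; start (x,ẋ)=(-0.051200, 0.034400) → end (x,ẋ)=(-0.056614, -0.062135)
phase 2: p=0.1335, T=0.408, ωT=1.778962, cosh=3.046258, sinh=2.877444; start (x,ẋ)=(-0.056614, -0.062135) → end (x,ẋ)=(-0.486641, -2.574493)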